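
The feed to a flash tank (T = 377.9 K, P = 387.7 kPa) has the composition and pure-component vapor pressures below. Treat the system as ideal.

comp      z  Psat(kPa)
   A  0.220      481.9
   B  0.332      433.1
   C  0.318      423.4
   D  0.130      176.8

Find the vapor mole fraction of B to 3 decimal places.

y_B = 0.344

Raoult's law: Kᵢ = Pᵢˢᵃᵗ/P = Pᵢˢᵃᵗ/387.7.
  K_A = 481.9/387.7 = 1.24297, K_B = 433.1/387.7 = 1.11710, K_C = 423.4/387.7 = 1.09208, K_D = 176.8/387.7 = 0.45602
Material balance + equilibrium reduce to Σ zᵢ(Kᵢ−1)/(1+β(Kᵢ−1)) = 0.
Feasibility: ΣzᵢKᵢ = 1.051, Σzᵢ/Kᵢ = 1.050 — both > 1, two phases present.
Newton iteration, β⁰ = 0.5:
  β = 0.500: g = 0.0152, g' = -0.089 → β = 0.670
  β = 0.670: g = -0.0017, g' = -0.111 → β = 0.655
Converged at β = 0.655.
Compositions from xᵢ = zᵢ/(1+β(Kᵢ−1)), yᵢ = Kᵢxᵢ:
  A: x = 0.190, y = 0.236
  B: x = 0.308, y = 0.344
  C: x = 0.300, y = 0.328
  D: x = 0.202, y = 0.092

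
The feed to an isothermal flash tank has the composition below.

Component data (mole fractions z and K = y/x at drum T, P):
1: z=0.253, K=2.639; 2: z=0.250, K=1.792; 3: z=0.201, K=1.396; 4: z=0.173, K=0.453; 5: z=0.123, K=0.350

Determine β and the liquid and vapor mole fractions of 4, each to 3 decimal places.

β = 0.843, x_4 = 0.321, y_4 = 0.145

Iterate (Newton) starting at β = 0.5:
  β = 0.500: g = 0.1875, g' = -0.520 → β = 0.861
  β = 0.861: g = -0.0111, g' = -0.642 → β = 0.843
Converged at β = 0.843.
Compositions from xᵢ = zᵢ/(1+β(Kᵢ−1)), yᵢ = Kᵢxᵢ:
  1: x = 0.106, y = 0.280
  2: x = 0.150, y = 0.269
  3: x = 0.151, y = 0.210
  4: x = 0.321, y = 0.145
  5: x = 0.272, y = 0.095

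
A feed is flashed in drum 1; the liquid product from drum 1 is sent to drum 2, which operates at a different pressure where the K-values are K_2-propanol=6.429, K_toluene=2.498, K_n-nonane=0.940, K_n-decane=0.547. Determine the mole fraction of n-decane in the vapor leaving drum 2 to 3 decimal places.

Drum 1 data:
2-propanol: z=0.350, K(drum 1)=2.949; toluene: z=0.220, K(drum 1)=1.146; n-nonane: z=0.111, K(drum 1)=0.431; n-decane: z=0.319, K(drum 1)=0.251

Drum 1:
Material balance + equilibrium reduce to Σ zᵢ(Kᵢ−1)/(1+ψ₁(Kᵢ−1)) = 0.
Check two-phase: ΣzᵢKᵢ = 1.412 > 1 and Σzᵢ/Kᵢ = 1.839 > 1, so g(0) = 0.412 > 0 and g(1) = -0.839 < 0.
Iterate (Newton) starting at ψ₁ = 0.5:
  ψ₁ = 0.500: g = -0.0948, g' = -0.873 → ψ₁ = 0.391
  ψ₁ = 0.391: g = -0.0019, g' = -0.850 → ψ₁ = 0.389
Converged at ψ₁ = 0.389.
Drum-1 compositions:
  2-propanol: x = 0.199, y = 0.587
  toluene: x = 0.208, y = 0.239
  n-nonane: x = 0.143, y = 0.061
  n-decane: x = 0.450, y = 0.113
Drum-2 feed = drum-1 liquid: z₂ = (0.1990, 0.2082, 0.1426, 0.4502).
Drum 2:
Rachford–Rice: g(ψ₂) = Σ zᵢ(Kᵢ−1)/(1+ψ₂(Kᵢ−1)) = 0.
Feasibility: ΣzᵢKᵢ = 2.180, Σzᵢ/Kᵢ = 1.089 — both > 1, two phases present.
Newton iteration, ψ₂⁰ = 0.5:
  ψ₂ = 0.500: g = 0.1967, g' = -0.733 → ψ₂ = 0.768
  ψ₂ = 0.768: g = 0.0321, g' = -0.538 → ψ₂ = 0.828
  ψ₂ = 0.828: g = 0.0004, g' = -0.524 → ψ₂ = 0.829
Converged at ψ₂ = 0.829.
  2-propanol: x = 0.036, y = 0.233
  toluene: x = 0.093, y = 0.232
  n-nonane: x = 0.150, y = 0.141
  n-decane: x = 0.721, y = 0.394

y_n-decane (drum 2) = 0.394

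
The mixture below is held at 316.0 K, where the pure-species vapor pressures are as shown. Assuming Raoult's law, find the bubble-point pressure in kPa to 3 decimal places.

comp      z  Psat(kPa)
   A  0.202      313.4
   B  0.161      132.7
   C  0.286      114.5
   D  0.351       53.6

At the bubble point ψ → 0, so ΣzᵢKᵢ = 1 with Kᵢ = Pᵢˢᵃᵗ/P ⇒ P = ΣzᵢPᵢˢᵃᵗ.
P = 0.202·313.4 + 0.161·132.7 + 0.286·114.5 + 0.351·53.6 = 136.232 kPa

Pbub = 136.232 kPa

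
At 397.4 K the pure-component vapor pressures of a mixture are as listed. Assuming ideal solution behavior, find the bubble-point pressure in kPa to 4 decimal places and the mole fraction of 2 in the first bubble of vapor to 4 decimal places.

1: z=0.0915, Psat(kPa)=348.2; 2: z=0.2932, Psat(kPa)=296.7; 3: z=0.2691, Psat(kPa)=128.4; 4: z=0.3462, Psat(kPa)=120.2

At the bubble point ψ → 0, so ΣzᵢKᵢ = 1 with Kᵢ = Pᵢˢᵃᵗ/P ⇒ P = ΣzᵢPᵢˢᵃᵗ.
P = 0.0915·348.2 + 0.2932·296.7 + 0.2691·128.4 + 0.3462·120.2 = 195.0184 kPa
yᵢ = zᵢPᵢˢᵃᵗ/P ⇒ y_2 = 0.2932·296.7/195.0184 = 0.4461

Pbub = 195.0184 kPa, y_2 = 0.4461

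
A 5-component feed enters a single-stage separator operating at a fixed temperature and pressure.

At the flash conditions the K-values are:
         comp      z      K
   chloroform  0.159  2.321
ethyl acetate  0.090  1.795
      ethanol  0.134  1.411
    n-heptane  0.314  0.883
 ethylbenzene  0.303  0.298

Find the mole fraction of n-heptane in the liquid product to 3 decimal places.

Rachford–Rice: g(ψ) = Σ zᵢ(Kᵢ−1)/(1+ψ(Kᵢ−1)) = 0.
Feasibility: ΣzᵢKᵢ = 1.087, Σzᵢ/Kᵢ = 1.586 — both > 1, two phases present.
Iterate (Newton) starting at ψ = 0.36:
  ψ = 0.360: g = -0.0770, g' = -0.451 → ψ = 0.189
  ψ = 0.189: g = -0.0015, g' = -0.443 → ψ = 0.186
Converged at ψ = 0.186.
Compositions from xᵢ = zᵢ/(1+ψ(Kᵢ−1)), yᵢ = Kᵢxᵢ:
  chloroform: x = 0.128, y = 0.296
  ethyl acetate: x = 0.078, y = 0.141
  ethanol: x = 0.124, y = 0.176
  n-heptane: x = 0.321, y = 0.283
  ethylbenzene: x = 0.348, y = 0.104

x_n-heptane = 0.321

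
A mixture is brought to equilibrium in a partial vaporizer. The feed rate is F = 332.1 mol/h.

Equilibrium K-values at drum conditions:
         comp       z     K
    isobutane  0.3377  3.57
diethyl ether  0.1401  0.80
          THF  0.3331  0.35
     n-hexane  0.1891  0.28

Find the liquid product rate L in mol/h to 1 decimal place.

Let ψ = V/F and solve Σ zᵢ(Kᵢ−1)/(1+ψ(Kᵢ−1)) = 0.
Feasibility: ΣzᵢKᵢ = 1.4872, Σzᵢ/Kᵢ = 1.8968 — both > 1, two phases present.
Iterate (Newton) starting at ψ = 0.69:
  ψ = 0.6900: g = -0.38273, g' = -1.1474 → ψ = 0.3564
  ψ = 0.3564: g = -0.04218, g' = -1.0299 → ψ = 0.3155
  ψ = 0.3155: g = 0.00084, g' = -1.0734 → ψ = 0.3163
Converged at ψ = 0.3163.
Then V = ψ·F = 0.3163·332.1 = 105.0 mol/h and L = F − V = 227.1 mol/h.

L = 227.1 mol/h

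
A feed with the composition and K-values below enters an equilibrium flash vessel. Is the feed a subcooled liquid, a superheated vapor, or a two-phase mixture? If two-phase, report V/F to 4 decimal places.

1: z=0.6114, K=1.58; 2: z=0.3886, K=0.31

two-phase, V/F = 0.2161

ΣzᵢKᵢ = 1.0865; Σzᵢ/Kᵢ = 1.6405.
Both exceed 1, so a two-phase solution exists.
Binary case is linear: z₁(K₁−1)(1+ψ(K₂−1)) + z₂(K₂−1)(1+ψ(K₁−1)) = 0
⇒ ψ = [z₁(K₁−1)+z₂(K₂−1)] / [−(K₁−1)(K₂−1)] = 0.08648/0.40020 = 0.2161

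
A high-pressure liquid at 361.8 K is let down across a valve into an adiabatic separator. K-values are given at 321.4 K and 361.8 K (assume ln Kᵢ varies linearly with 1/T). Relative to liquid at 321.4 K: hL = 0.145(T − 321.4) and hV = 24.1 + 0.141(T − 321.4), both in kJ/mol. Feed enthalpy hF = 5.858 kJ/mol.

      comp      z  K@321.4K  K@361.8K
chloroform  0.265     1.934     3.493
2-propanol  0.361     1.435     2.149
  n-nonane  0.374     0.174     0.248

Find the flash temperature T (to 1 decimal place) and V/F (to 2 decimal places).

T = 324.2 K, V/F = 0.23

Adiabatic flash: solve Rachford–Rice at each trial T, then check hF = ψ·hV(T) + (1−ψ)·hL(T).
  T = 321.4 K: K = (1.934, 1.435, 0.174), RR gives ψ = 0.171, H_out = 4.115 kJ/mol
  T = 361.8 K: K = (3.493, 2.149, 0.248), RR gives ψ = 0.598, H_out = 20.173 kJ/mol
  T = 341.6 K: K = (2.645, 1.777, 0.210), RR gives ψ = 0.450, H_out = 13.734 kJ/mol
  T = 331.5 K: K = (2.273, 1.602, 0.192), RR gives ψ = 0.339, H_out = 9.611 kJ/mol
  T = 326.4 K: K = (2.097, 1.517, 0.183), RR gives ψ = 0.264, H_out = 7.077 kJ/mol
  T = 323.9 K: K = (2.015, 1.476, 0.178), RR gives ψ = 0.220, H_out = 5.667 kJ/mol
  T = 325.1 K: K = (2.054, 1.495, 0.180), RR gives ψ = 0.242, H_out = 6.360 kJ/mol
Linear interpolation between T = 323.9 (H_out = 5.667) and T = 325.1 (H_out = 6.360) on hF = 5.858 gives T ≈ 324.2 K, at which ψ = 0.23.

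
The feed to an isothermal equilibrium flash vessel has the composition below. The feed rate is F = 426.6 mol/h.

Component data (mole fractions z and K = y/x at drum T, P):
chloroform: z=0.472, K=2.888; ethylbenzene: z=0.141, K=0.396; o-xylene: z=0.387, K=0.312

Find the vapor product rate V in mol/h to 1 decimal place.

Let ψ = V/F and solve Σ zᵢ(Kᵢ−1)/(1+ψ(Kᵢ−1)) = 0.
Check two-phase: ΣzᵢKᵢ = 1.540 > 1 and Σzᵢ/Kᵢ = 1.760 > 1, so g(0) = 0.540 > 0 and g(1) = -0.760 < 0.
Newton iteration, ψ⁰ = 0.5:
  ψ = 0.500: g = -0.0695, g' = -0.976 → ψ = 0.429
Converged at ψ = 0.429.
Then V = ψ·F = 0.4286·426.6 = 182.9 mol/h and L = F − V = 243.7 mol/h.

V = 182.9 mol/h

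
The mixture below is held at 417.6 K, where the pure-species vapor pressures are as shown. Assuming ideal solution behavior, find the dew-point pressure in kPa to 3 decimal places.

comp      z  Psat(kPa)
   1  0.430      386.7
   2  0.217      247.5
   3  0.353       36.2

At the dew point ψ → 1, so Σzᵢ/Kᵢ = 1 with Kᵢ = Pᵢˢᵃᵗ/P ⇒ 1/P = Σzᵢ/Pᵢˢᵃᵗ.
1/P = 0.430/386.7 + 0.217/247.5 + 0.353/36.2 = 0.011740 ⇒ P = 85.178 kPa

Pdew = 85.178 kPa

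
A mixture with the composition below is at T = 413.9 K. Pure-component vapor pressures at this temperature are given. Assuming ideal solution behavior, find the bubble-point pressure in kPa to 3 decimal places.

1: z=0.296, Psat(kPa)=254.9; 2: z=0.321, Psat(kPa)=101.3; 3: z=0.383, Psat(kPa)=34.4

At the bubble point ψ → 0, so ΣzᵢKᵢ = 1 with Kᵢ = Pᵢˢᵃᵗ/P ⇒ P = ΣzᵢPᵢˢᵃᵗ.
P = 0.296·254.9 + 0.321·101.3 + 0.383·34.4 = 121.143 kPa

Pbub = 121.143 kPa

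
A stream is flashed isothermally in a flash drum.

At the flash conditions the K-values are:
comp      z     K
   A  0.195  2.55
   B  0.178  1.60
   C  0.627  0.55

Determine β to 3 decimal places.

Let β = V/F and solve Σ zᵢ(Kᵢ−1)/(1+β(Kᵢ−1)) = 0.
g(0) = ΣzᵢKᵢ − 1 = 0.127 and g(1) = 1 − Σzᵢ/Kᵢ = -0.328, so a root lies in (0, 1).
Newton–Raphson from β = 0.35:
  β = 0.350: g = -0.0507, g' = -0.420 → β = 0.229
  β = 0.229: g = 0.0023, g' = -0.462 → β = 0.234
Converged at β = 0.234.

β = 0.234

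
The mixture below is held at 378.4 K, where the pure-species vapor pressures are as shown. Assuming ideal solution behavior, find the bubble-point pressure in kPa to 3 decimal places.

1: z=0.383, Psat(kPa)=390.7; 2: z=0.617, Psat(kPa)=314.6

At the bubble point ψ → 0, so ΣzᵢKᵢ = 1 with Kᵢ = Pᵢˢᵃᵗ/P ⇒ P = ΣzᵢPᵢˢᵃᵗ.
P = 0.383·390.7 + 0.617·314.6 = 343.746 kPa

Pbub = 343.746 kPa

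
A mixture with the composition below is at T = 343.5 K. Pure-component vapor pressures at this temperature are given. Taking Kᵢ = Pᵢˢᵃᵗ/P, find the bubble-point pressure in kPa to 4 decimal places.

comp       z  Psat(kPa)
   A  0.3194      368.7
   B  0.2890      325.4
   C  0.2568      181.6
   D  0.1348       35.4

Pbub = 263.2102 kPa

At the bubble point ψ → 0, so ΣzᵢKᵢ = 1 with Kᵢ = Pᵢˢᵃᵗ/P ⇒ P = ΣzᵢPᵢˢᵃᵗ.
P = 0.3194·368.7 + 0.2890·325.4 + 0.2568·181.6 + 0.1348·35.4 = 263.2102 kPa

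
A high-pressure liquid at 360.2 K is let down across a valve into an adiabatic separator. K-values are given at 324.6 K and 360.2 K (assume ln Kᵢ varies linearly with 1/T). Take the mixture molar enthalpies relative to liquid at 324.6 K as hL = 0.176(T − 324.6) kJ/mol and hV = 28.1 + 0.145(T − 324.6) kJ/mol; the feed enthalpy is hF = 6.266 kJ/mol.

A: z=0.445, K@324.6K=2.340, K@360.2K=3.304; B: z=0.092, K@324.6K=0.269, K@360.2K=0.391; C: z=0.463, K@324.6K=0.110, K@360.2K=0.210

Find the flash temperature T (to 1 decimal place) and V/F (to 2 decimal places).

Adiabatic flash: solve Rachford–Rice at each trial T, then check hF = ψ·hV(T) + (1−ψ)·hL(T).
  T = 324.6 K: K = (2.340, 0.269, 0.110), RR gives ψ = 0.101, H_out = 2.834 kJ/mol
  T = 360.2 K: K = (3.304, 0.391, 0.210), RR gives ψ = 0.343, H_out = 15.528 kJ/mol
  T = 342.4 K: K = (2.806, 0.327, 0.155), RR gives ψ = 0.237, H_out = 9.652 kJ/mol
  T = 333.5 K: K = (2.568, 0.298, 0.131), RR gives ψ = 0.175, H_out = 6.423 kJ/mol
  T = 329.1 K: K = (2.454, 0.283, 0.120), RR gives ψ = 0.140, H_out = 4.704 kJ/mol
  T = 331.3 K: K = (2.511, 0.290, 0.126), RR gives ψ = 0.158, H_out = 5.576 kJ/mol
Linear interpolation between T = 331.3 (H_out = 5.576) and T = 333.5 (H_out = 6.423) on hF = 6.266 gives T ≈ 333.1 K, at which ψ = 0.17.

T = 333.1 K, V/F = 0.17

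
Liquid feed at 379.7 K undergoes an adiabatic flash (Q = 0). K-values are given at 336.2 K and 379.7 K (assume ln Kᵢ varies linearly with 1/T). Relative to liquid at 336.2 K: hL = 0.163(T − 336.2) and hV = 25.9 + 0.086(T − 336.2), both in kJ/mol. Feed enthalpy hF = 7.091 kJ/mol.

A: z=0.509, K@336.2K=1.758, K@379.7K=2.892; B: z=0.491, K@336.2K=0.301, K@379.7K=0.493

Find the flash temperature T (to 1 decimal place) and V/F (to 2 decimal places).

Adiabatic flash: solve Rachford–Rice at each trial T, then check hF = ψ·hV(T) + (1−ψ)·hL(T).
  T = 336.2 K: K = (1.758, 0.301), RR gives ψ = 0.080, H_out = 2.083 kJ/mol
  T = 379.7 K: K = (2.892, 0.493), RR gives ψ = 0.744, H_out = 23.878 kJ/mol
  T = 357.9 K: K = (2.288, 0.391), RR gives ψ = 0.454, H_out = 14.544 kJ/mol
  T = 347.0 K: K = (2.013, 0.344), RR gives ψ = 0.291, H_out = 9.061 kJ/mol
  T = 341.6 K: K = (1.883, 0.322), RR gives ψ = 0.195, H_out = 5.847 kJ/mol
  T = 344.3 K: K = (1.947, 0.333), RR gives ψ = 0.245, H_out = 7.509 kJ/mol
  T = 343.0 K: K = (1.916, 0.328), RR gives ψ = 0.221, H_out = 6.724 kJ/mol
Linear interpolation between T = 343.0 (H_out = 6.724) and T = 344.3 (H_out = 7.509) on hF = 7.091 gives T ≈ 343.6 K, at which ψ = 0.23.

T = 343.6 K, V/F = 0.23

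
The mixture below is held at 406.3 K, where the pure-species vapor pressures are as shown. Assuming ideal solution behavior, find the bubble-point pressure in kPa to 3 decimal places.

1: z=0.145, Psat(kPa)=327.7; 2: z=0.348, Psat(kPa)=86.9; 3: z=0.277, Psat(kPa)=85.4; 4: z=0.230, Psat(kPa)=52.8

At the bubble point ψ → 0, so ΣzᵢKᵢ = 1 with Kᵢ = Pᵢˢᵃᵗ/P ⇒ P = ΣzᵢPᵢˢᵃᵗ.
P = 0.145·327.7 + 0.348·86.9 + 0.277·85.4 + 0.230·52.8 = 113.557 kPa

Pbub = 113.557 kPa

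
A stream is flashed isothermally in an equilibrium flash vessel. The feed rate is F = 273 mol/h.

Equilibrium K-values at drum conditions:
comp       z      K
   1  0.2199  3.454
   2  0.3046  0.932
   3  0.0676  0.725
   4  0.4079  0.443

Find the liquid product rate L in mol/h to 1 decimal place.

Rachford–Rice: g(V/F) = Σ zᵢ(Kᵢ−1)/(1+V/F(Kᵢ−1)) = 0.
Feasibility: ΣzᵢKᵢ = 1.2731, Σzᵢ/Kᵢ = 1.4045 — both > 1, two phases present.
Newton–Raphson from V/F = 0.5:
  V/F = 0.5000: g = -0.11558, g' = -0.5185 → V/F = 0.2771
  V/F = 0.2771: g = 0.01132, g' = -0.6536 → V/F = 0.2944
  V/F = 0.2944: g = 0.00016, g' = -0.6349 → V/F = 0.2947
Converged at V/F = 0.2947.
Then V = V/F·F = 0.2947·273 = 80.4 mol/h and L = F − V = 192.6 mol/h.

L = 192.6 mol/h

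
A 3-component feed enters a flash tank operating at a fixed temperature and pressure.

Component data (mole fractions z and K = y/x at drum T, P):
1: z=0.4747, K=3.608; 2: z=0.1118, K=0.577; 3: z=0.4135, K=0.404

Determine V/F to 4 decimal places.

Newton–Raphson from V/F = 0.5:
  V/F = 0.5000: g = 0.12629, g' = -0.9385 → V/F = 0.6346
  V/F = 0.6346: g = 0.00531, g' = -0.8753 → V/F = 0.6406
Converged at V/F = 0.6406.

V/F = 0.6406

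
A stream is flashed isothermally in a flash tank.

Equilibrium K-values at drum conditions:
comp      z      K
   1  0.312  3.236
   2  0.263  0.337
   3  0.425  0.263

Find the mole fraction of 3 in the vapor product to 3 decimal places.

Rachford–Rice: g(β) = Σ zᵢ(Kᵢ−1)/(1+β(Kᵢ−1)) = 0.
Check two-phase: ΣzᵢKᵢ = 1.210 > 1 and Σzᵢ/Kᵢ = 2.493 > 1, so g(0) = 0.210 > 0 and g(1) = -1.493 < 0.
Newton–Raphson from β = 0.49:
  β = 0.490: g = -0.4157, g' = -1.174 → β = 0.136
  β = 0.136: g = -0.0049, g' = -1.342 → β = 0.132
Converged at β = 0.132.
Compositions from xᵢ = zᵢ/(1+β(Kᵢ−1)), yᵢ = Kᵢxᵢ:
  1: x = 0.241, y = 0.779
  2: x = 0.288, y = 0.097
  3: x = 0.471, y = 0.124

y_3 = 0.124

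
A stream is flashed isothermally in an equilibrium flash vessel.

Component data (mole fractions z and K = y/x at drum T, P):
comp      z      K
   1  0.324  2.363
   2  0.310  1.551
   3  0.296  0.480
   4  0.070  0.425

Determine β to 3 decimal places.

Let β = V/F and solve Σ zᵢ(Kᵢ−1)/(1+β(Kᵢ−1)) = 0.
Feasibility: ΣzᵢKᵢ = 1.418, Σzᵢ/Kᵢ = 1.118 — both > 1, two phases present.
Newton–Raphson from β = 0.56:
  β = 0.560: g = 0.1045, g' = -0.458 → β = 0.788
  β = 0.788: g = -0.0023, g' = -0.493 → β = 0.783
Converged at β = 0.783.

β = 0.783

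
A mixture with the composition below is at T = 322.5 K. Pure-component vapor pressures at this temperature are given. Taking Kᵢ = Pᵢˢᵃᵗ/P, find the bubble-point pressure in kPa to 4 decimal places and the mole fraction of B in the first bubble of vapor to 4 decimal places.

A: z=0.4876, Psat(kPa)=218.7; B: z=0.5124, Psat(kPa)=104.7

At the bubble point ψ → 0, so ΣzᵢKᵢ = 1 with Kᵢ = Pᵢˢᵃᵗ/P ⇒ P = ΣzᵢPᵢˢᵃᵗ.
P = 0.4876·218.7 + 0.5124·104.7 = 160.2864 kPa
yᵢ = zᵢPᵢˢᵃᵗ/P ⇒ y_B = 0.5124·104.7/160.2864 = 0.3347

Pbub = 160.2864 kPa, y_B = 0.3347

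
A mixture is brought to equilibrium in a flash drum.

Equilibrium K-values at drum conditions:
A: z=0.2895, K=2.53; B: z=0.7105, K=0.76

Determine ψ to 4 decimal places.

ψ = 0.7419

Binary case is linear: z₁(K₁−1)(1+ψ(K₂−1)) + z₂(K₂−1)(1+ψ(K₁−1)) = 0
⇒ ψ = [z₁(K₁−1)+z₂(K₂−1)] / [−(K₁−1)(K₂−1)] = 0.27241/0.36720 = 0.7419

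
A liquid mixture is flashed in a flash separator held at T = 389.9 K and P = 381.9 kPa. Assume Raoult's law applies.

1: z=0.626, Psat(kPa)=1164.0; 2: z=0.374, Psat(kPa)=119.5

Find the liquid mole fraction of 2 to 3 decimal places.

x_2 = 0.749

Raoult's law: Kᵢ = Pᵢˢᵃᵗ/P = Pᵢˢᵃᵗ/381.9.
  K_1 = 1164.0/381.9 = 3.04792, K_2 = 119.5/381.9 = 0.31291
Rachford–Rice: g(ψ) = Σ zᵢ(Kᵢ−1)/(1+ψ(Kᵢ−1)) = 0.
Check two-phase: ΣzᵢKᵢ = 2.025 > 1 and Σzᵢ/Kᵢ = 1.401 > 1, so g(0) = 1.025 > 0 and g(1) = -0.401 < 0.
Iterate (Newton) starting at ψ = 0.57:
  ψ = 0.570: g = 0.1691, g' = -1.036 → ψ = 0.733
  ψ = 0.733: g = -0.0054, g' = -1.137 → ψ = 0.728
Converged at ψ = 0.728.
Compositions from xᵢ = zᵢ/(1+ψ(Kᵢ−1)), yᵢ = Kᵢxᵢ:
  1: x = 0.251, y = 0.766
  2: x = 0.749, y = 0.234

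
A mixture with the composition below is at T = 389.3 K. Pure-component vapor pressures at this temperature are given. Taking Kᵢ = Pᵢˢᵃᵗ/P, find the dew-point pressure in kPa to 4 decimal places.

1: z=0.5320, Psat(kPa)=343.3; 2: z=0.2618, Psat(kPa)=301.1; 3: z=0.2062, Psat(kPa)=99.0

At the dew point ψ → 1, so Σzᵢ/Kᵢ = 1 with Kᵢ = Pᵢˢᵃᵗ/P ⇒ 1/P = Σzᵢ/Pᵢˢᵃᵗ.
1/P = 0.5320/343.3 + 0.2618/301.1 + 0.2062/99.0 = 0.0045020 ⇒ P = 222.1249 kPa

Pdew = 222.1249 kPa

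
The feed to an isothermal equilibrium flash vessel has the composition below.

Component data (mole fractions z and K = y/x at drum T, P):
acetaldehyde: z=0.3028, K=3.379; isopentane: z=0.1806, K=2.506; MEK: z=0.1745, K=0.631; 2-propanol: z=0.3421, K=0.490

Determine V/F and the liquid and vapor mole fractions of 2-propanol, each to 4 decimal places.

Rachford–Rice: g(V/F) = Σ zᵢ(Kᵢ−1)/(1+V/F(Kᵢ−1)) = 0.
Check two-phase: ΣzᵢKᵢ = 1.7535 > 1 and Σzᵢ/Kᵢ = 1.1364 > 1, so g(0) = 0.7535 > 0 and g(1) = -0.1364 < 0.
Newton–Raphson from V/F = 0.5:
  V/F = 0.5000: g = 0.17101, g' = -0.6868 → V/F = 0.7490
  V/F = 0.7490: g = 0.01547, g' = -0.5902 → V/F = 0.7752
Converged at V/F = 0.7752.
Compositions from xᵢ = zᵢ/(1+V/F(Kᵢ−1)), yᵢ = Kᵢxᵢ:
  acetaldehyde: x = 0.1065, y = 0.3597
  isopentane: x = 0.0833, y = 0.2088
  MEK: x = 0.2444, y = 0.1542
  2-propanol: x = 0.5658, y = 0.2772

V/F = 0.7752, x_2-propanol = 0.5658, y_2-propanol = 0.2772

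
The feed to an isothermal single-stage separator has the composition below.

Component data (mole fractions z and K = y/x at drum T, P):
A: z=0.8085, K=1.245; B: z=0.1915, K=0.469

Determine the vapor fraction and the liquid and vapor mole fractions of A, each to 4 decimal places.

ψ = 0.7410, x_A = 0.6843, y_A = 0.8519

Newton iteration, ψ⁰ = 0.42:
  ψ = 0.4200: g = 0.04873, g' = -0.1293 → ψ = 0.7967
  ψ = 0.7967: g = -0.01052, g' = -0.1962 → ψ = 0.7431
  ψ = 0.7431: g = -0.00039, g' = -0.1821 → ψ = 0.7410
Converged at ψ = 0.7410.
Compositions from xᵢ = zᵢ/(1+ψ(Kᵢ−1)), yᵢ = Kᵢxᵢ:
  A: x = 0.6843, y = 0.8519
  B: x = 0.3157, y = 0.1481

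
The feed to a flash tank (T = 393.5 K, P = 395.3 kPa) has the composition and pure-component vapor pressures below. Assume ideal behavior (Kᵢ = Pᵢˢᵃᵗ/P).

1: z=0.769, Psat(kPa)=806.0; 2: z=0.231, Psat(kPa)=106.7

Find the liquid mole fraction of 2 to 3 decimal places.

x_2 = 0.587

Raoult's law: Kᵢ = Pᵢˢᵃᵗ/P = Pᵢˢᵃᵗ/395.3.
  K_1 = 806.0/395.3 = 2.03896, K_2 = 106.7/395.3 = 0.26992
Binary case is linear: z₁(K₁−1)(1+β(K₂−1)) + z₂(K₂−1)(1+β(K₁−1)) = 0
⇒ β = [z₁(K₁−1)+z₂(K₂−1)] / [−(K₁−1)(K₂−1)] = 0.6303/0.7585 = 0.831
Compositions from xᵢ = zᵢ/(1+β(Kᵢ−1)), yᵢ = Kᵢxᵢ:
  1: x = 0.413, y = 0.841
  2: x = 0.587, y = 0.159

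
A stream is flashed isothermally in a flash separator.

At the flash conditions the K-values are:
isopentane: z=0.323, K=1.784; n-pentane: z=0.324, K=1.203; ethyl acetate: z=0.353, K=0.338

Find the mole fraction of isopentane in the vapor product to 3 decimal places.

Let ψ = V/F and solve Σ zᵢ(Kᵢ−1)/(1+ψ(Kᵢ−1)) = 0.
Check two-phase: ΣzᵢKᵢ = 1.085 > 1 and Σzᵢ/Kᵢ = 1.495 > 1, so g(0) = 0.085 > 0 and g(1) = -0.495 < 0.
Iterate (Newton) starting at ψ = 0.47:
  ψ = 0.470: g = -0.0941, g' = -0.443 → ψ = 0.258
  ψ = 0.258: g = -0.0085, g' = -0.374 → ψ = 0.235
Converged at ψ = 0.235.
Compositions from xᵢ = zᵢ/(1+ψ(Kᵢ−1)), yᵢ = Kᵢxᵢ:
  isopentane: x = 0.273, y = 0.487
  n-pentane: x = 0.309, y = 0.372
  ethyl acetate: x = 0.418, y = 0.141

y_isopentane = 0.487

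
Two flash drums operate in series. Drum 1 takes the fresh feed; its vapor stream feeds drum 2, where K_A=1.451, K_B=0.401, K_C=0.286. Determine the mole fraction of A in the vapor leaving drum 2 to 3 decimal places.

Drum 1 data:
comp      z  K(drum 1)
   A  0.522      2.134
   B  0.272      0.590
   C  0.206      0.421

Drum 1:
Let ψ₁ = V/F and solve Σ zᵢ(Kᵢ−1)/(1+ψ₁(Kᵢ−1)) = 0.
Check two-phase: ΣzᵢKᵢ = 1.361 > 1 and Σzᵢ/Kᵢ = 1.195 > 1, so g(0) = 0.361 > 0 and g(1) = -0.195 < 0.
Iterate (Newton) starting at ψ₁ = 0.5:
  ψ₁ = 0.500: g = 0.0696, g' = -0.483 → ψ₁ = 0.644
  ψ₁ = 0.644: g = 0.0003, g' = -0.484 → ψ₁ = 0.645
Converged at ψ₁ = 0.645.
Drum-1 compositions:
  A: x = 0.302, y = 0.643
  B: x = 0.370, y = 0.218
  C: x = 0.329, y = 0.138
Drum-2 feed = drum-1 vapor: z₂ = (0.6435, 0.2182, 0.1384).
Drum 2:
Material balance + equilibrium reduce to Σ zᵢ(Kᵢ−1)/(1+ψ₂(Kᵢ−1)) = 0.
Check two-phase: ΣzᵢKᵢ = 1.061 > 1 and Σzᵢ/Kᵢ = 1.471 > 1, so g(0) = 0.061 > 0 and g(1) = -0.471 < 0.
Iterate (Newton) starting at ψ₂ = 0.5:
  ψ₂ = 0.500: g = -0.1034, g' = -0.417 → ψ₂ = 0.252
  ψ₂ = 0.252: g = -0.0139, g' = -0.319 → ψ₂ = 0.209
  ψ₂ = 0.209: g = -0.0002, g' = -0.309 → ψ₂ = 0.208
Converged at ψ₂ = 0.208.
  A: x = 0.588, y = 0.854
  B: x = 0.249, y = 0.100
  C: x = 0.163, y = 0.046

y_A (drum 2) = 0.854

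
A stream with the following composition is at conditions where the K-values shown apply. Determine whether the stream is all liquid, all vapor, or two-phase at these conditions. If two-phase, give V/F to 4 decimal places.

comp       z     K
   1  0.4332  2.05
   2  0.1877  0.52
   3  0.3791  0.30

two-phase, V/F = 0.1490

ΣzᵢKᵢ = 1.0994; Σzᵢ/Kᵢ = 1.8359.
Both exceed 1, so a two-phase solution exists.
Rachford–Rice: g(ψ) = Σ zᵢ(Kᵢ−1)/(1+ψ(Kᵢ−1)) = 0.
Newton iteration, ψ⁰ = 0.5:
  ψ = 0.5000: g = -0.22854, g' = -0.7199 → ψ = 0.1825
  ψ = 0.1825: g = -0.02129, g' = -0.6324 → ψ = 0.1489
  ψ = 0.1489: g = 0.00010, g' = -0.6389 → ψ = 0.1490
Converged at ψ = 0.1490.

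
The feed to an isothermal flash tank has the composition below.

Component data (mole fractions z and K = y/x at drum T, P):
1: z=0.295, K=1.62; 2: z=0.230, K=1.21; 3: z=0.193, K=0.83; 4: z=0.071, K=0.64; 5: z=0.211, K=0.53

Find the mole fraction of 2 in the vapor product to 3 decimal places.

y_2 = 0.256

Let ψ = V/F and solve Σ zᵢ(Kᵢ−1)/(1+ψ(Kᵢ−1)) = 0.
Check two-phase: ΣzᵢKᵢ = 1.074 > 1 and Σzᵢ/Kᵢ = 1.114 > 1, so g(0) = 0.074 > 0 and g(1) = -0.114 < 0.
Newton iteration, ψ⁰ = 0.5:
  ψ = 0.500: g = -0.0133, g' = -0.174 → ψ = 0.424
  ψ = 0.424: g = -0.0001, g' = -0.172 → ψ = 0.423
Converged at ψ = 0.423.
Compositions from xᵢ = zᵢ/(1+ψ(Kᵢ−1)), yᵢ = Kᵢxᵢ:
  1: x = 0.234, y = 0.379
  2: x = 0.211, y = 0.256
  3: x = 0.208, y = 0.173
  4: x = 0.084, y = 0.054
  5: x = 0.263, y = 0.140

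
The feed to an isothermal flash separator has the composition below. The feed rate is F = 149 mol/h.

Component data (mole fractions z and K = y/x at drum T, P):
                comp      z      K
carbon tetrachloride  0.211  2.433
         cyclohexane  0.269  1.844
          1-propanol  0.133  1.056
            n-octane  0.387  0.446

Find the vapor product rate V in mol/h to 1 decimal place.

Material balance + equilibrium reduce to Σ zᵢ(Kᵢ−1)/(1+ψ(Kᵢ−1)) = 0.
Check two-phase: ΣzᵢKᵢ = 1.322 > 1 and Σzᵢ/Kᵢ = 1.226 > 1, so g(0) = 0.322 > 0 and g(1) = -0.226 < 0.
Newton iteration, ψ⁰ = 0.5:
  ψ = 0.500: g = 0.0465, g' = -0.469 → ψ = 0.599
Converged at ψ = 0.599.
Then V = ψ·F = 0.5986·149 = 89.2 mol/h and L = F − V = 59.8 mol/h.

V = 89.2 mol/h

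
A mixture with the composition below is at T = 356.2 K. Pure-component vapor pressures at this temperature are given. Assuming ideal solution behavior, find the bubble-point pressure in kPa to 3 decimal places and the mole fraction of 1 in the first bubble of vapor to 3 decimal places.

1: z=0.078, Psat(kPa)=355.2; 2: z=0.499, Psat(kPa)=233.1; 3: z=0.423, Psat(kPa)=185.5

Pbub = 222.489 kPa, y_1 = 0.125

At the bubble point ψ → 0, so ΣzᵢKᵢ = 1 with Kᵢ = Pᵢˢᵃᵗ/P ⇒ P = ΣzᵢPᵢˢᵃᵗ.
P = 0.078·355.2 + 0.499·233.1 + 0.423·185.5 = 222.489 kPa
yᵢ = zᵢPᵢˢᵃᵗ/P ⇒ y_1 = 0.078·355.2/222.489 = 0.125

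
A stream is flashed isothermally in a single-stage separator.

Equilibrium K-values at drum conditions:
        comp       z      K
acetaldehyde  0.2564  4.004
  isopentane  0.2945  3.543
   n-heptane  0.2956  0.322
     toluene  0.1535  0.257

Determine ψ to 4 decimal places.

Material balance + equilibrium reduce to Σ zᵢ(Kᵢ−1)/(1+ψ(Kᵢ−1)) = 0.
g(0) = ΣzᵢKᵢ − 1 = 1.2047 and g(1) = 1 − Σzᵢ/Kᵢ = -0.6624, so a root lies in (0, 1).
Newton iteration, ψ⁰ = 0.34:
  ψ = 0.3400: g = 0.36963, g' = -1.4952 → ψ = 0.5872
  ψ = 0.5872: g = 0.04373, g' = -1.2510 → ψ = 0.6222
  ψ = 0.6222: g = -0.00023, g' = -1.2663 → ψ = 0.6220
Converged at ψ = 0.6220.

ψ = 0.6220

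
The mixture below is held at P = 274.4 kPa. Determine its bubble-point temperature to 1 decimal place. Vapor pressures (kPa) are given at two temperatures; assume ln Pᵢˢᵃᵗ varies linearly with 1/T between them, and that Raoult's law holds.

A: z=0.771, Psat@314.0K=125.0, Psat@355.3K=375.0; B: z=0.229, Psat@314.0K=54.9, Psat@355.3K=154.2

Bubble-point temperature: ΣzᵢPᵢˢᵃᵗ(T) = P. Interpolate ln Pᵢˢᵃᵗ = aᵢ + bᵢ/T.
  T = 314.0 K: ΣzᵢPᵢˢᵃᵗ = 108.95 kPa
  T = 355.3 K: ΣzᵢPᵢˢᵃᵗ = 324.44 kPa
  T = 334.6 K: ΣzᵢPᵢˢᵃᵗ = 194.18 kPa
  T = 345.0 K: ΣzᵢPᵢˢᵃᵗ = 253.25 kPa
  T = 350.1 K: ΣzᵢPᵢˢᵃᵗ = 286.82 kPa
  T = 347.6 K: ΣzᵢPᵢˢᵃᵗ = 269.96 kPa
Interpolating between 347.6 K and 350.1 K gives T ≈ 348.3 K.

T = 348.3 K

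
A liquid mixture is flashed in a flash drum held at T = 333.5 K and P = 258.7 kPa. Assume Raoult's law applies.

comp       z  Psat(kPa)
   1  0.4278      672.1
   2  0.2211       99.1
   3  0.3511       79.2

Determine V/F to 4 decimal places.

V/F = 0.2856

Raoult's law: Kᵢ = Pᵢˢᵃᵗ/P = Pᵢˢᵃᵗ/258.7.
  K_1 = 672.1/258.7 = 2.597990, K_2 = 99.1/258.7 = 0.383069, K_3 = 79.2/258.7 = 0.306146
Rachford–Rice: g(V/F) = Σ zᵢ(Kᵢ−1)/(1+V/F(Kᵢ−1)) = 0.
Feasibility: ΣzᵢKᵢ = 1.3036, Σzᵢ/Kᵢ = 1.8887 — both > 1, two phases present.
Newton iteration, V/F⁰ = 0.5:
  V/F = 0.5000: g = -0.19027, g' = -0.9098 → V/F = 0.2909
  V/F = 0.2909: g = -0.00475, g' = -0.8994 → V/F = 0.2856
Converged at V/F = 0.2856.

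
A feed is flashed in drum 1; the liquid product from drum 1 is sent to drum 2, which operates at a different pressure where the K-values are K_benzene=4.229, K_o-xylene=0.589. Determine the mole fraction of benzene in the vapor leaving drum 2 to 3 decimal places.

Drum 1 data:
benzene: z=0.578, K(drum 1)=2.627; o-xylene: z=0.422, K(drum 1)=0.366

y_benzene (drum 2) = 0.478

Drum 1:
Iterate (Newton) starting at ψ₁ = 0.5:
  ψ₁ = 0.500: g = 0.1268, g' = -0.829 → ψ₁ = 0.653
  ψ₁ = 0.653: g = -0.0006, g' = -0.854 → ψ₁ = 0.652
Converged at ψ₁ = 0.652.
Drum-1 compositions:
  benzene: x = 0.280, y = 0.737
  o-xylene: x = 0.720, y = 0.263
Drum-2 feed = drum-1 liquid: z₂ = (0.2804, 0.7196).
Drum 2:
Let ψ₂ = V/F and solve Σ zᵢ(Kᵢ−1)/(1+ψ₂(Kᵢ−1)) = 0.
Feasibility: ΣzᵢKᵢ = 1.610, Σzᵢ/Kᵢ = 1.288 — both > 1, two phases present.
Binary case is linear: z₁(K₁−1)(1+ψ₂(K₂−1)) + z₂(K₂−1)(1+ψ₂(K₁−1)) = 0
⇒ ψ₂ = [z₁(K₁−1)+z₂(K₂−1)] / [−(K₁−1)(K₂−1)] = 0.6097/1.3271 = 0.459
  benzene: x = 0.113, y = 0.478
  o-xylene: x = 0.887, y = 0.522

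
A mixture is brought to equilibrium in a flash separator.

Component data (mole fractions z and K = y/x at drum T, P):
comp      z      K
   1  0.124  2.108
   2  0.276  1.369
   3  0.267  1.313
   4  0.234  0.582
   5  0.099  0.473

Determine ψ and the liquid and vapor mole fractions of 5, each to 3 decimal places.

ψ = 0.724, x_5 = 0.160, y_5 = 0.076

Let ψ = V/F and solve Σ zᵢ(Kᵢ−1)/(1+ψ(Kᵢ−1)) = 0.
Check two-phase: ΣzᵢKᵢ = 1.173 > 1 and Σzᵢ/Kᵢ = 1.075 > 1, so g(0) = 0.173 > 0 and g(1) = -0.075 < 0.
Newton iteration, ψ⁰ = 0.5:
  ψ = 0.500: g = 0.0522, g' = -0.225 → ψ = 0.731
  ψ = 0.731: g = -0.0017, g' = -0.245 → ψ = 0.725
  ψ = 0.725: g = -0.0000, g' = -0.244 → ψ = 0.724
Converged at ψ = 0.724.
Compositions from xᵢ = zᵢ/(1+ψ(Kᵢ−1)), yᵢ = Kᵢxᵢ:
  1: x = 0.069, y = 0.145
  2: x = 0.218, y = 0.298
  3: x = 0.218, y = 0.286
  4: x = 0.336, y = 0.195
  5: x = 0.160, y = 0.076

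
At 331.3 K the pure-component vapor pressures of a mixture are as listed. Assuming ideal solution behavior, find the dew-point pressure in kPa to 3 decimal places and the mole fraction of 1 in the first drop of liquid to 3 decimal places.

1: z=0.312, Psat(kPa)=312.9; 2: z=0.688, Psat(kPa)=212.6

Pdew = 236.225 kPa, x_1 = 0.236

At the dew point ψ → 1, so Σzᵢ/Kᵢ = 1 with Kᵢ = Pᵢˢᵃᵗ/P ⇒ 1/P = Σzᵢ/Pᵢˢᵃᵗ.
1/P = 0.312/312.9 + 0.688/212.6 = 0.004233 ⇒ P = 236.225 kPa
xᵢ = zᵢP/Pᵢˢᵃᵗ ⇒ x_1 = 0.312·236.225/312.9 = 0.236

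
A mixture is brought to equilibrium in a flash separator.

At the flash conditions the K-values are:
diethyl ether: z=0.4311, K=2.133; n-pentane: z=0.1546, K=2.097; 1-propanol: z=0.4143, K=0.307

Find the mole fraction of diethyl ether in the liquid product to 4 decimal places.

Material balance + equilibrium reduce to Σ zᵢ(Kᵢ−1)/(1+β(Kᵢ−1)) = 0.
g(0) = ΣzᵢKᵢ − 1 = 0.3709 and g(1) = 1 − Σzᵢ/Kᵢ = -0.6253, so a root lies in (0, 1).
Newton iteration, β⁰ = 0.5:
  β = 0.5000: g = -0.01802, g' = -0.7690 → β = 0.4766
  β = 0.4766: g = -0.00014, g' = -0.7572 → β = 0.4764
Converged at β = 0.4764.
Compositions from xᵢ = zᵢ/(1+β(Kᵢ−1)), yᵢ = Kᵢxᵢ:
  diethyl ether: x = 0.2800, y = 0.5972
  n-pentane: x = 0.1015, y = 0.2129
  1-propanol: x = 0.6185, y = 0.1899

x_diethyl ether = 0.2800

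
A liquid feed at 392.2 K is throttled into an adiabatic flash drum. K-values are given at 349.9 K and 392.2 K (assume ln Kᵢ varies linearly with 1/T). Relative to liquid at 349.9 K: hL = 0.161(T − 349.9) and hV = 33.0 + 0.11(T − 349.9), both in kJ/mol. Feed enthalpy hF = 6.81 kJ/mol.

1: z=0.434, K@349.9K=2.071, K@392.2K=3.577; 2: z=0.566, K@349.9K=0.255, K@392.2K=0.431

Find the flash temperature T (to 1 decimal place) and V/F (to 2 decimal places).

T = 357.5 K, V/F = 0.17

Adiabatic flash: solve Rachford–Rice at each trial T, then check hF = ψ·hV(T) + (1−ψ)·hL(T).
  T = 349.9 K: K = (2.071, 0.255), RR gives ψ = 0.054, H_out = 1.784 kJ/mol
  T = 392.2 K: K = (3.577, 0.431), RR gives ψ = 0.543, H_out = 23.561 kJ/mol
  T = 371.0 K: K = (2.763, 0.336), RR gives ψ = 0.333, H_out = 14.022 kJ/mol
  T = 360.4 K: K = (2.400, 0.294), RR gives ψ = 0.210, H_out = 8.522 kJ/mol
  T = 355.1 K: K = (2.231, 0.274), RR gives ψ = 0.138, H_out = 5.344 kJ/mol
  T = 357.8 K: K = (2.316, 0.284), RR gives ψ = 0.176, H_out = 7.010 kJ/mol
  T = 356.5 K: K = (2.275, 0.279), RR gives ψ = 0.158, H_out = 6.222 kJ/mol
Linear interpolation between T = 356.5 (H_out = 6.222) and T = 357.8 (H_out = 7.010) on hF = 6.81 gives T ≈ 357.5 K, at which ψ = 0.17.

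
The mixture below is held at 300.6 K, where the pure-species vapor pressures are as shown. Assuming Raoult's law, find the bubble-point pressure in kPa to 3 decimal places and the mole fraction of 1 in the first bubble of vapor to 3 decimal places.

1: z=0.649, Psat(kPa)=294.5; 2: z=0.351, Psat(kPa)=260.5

At the bubble point ψ → 0, so ΣzᵢKᵢ = 1 with Kᵢ = Pᵢˢᵃᵗ/P ⇒ P = ΣzᵢPᵢˢᵃᵗ.
P = 0.649·294.5 + 0.351·260.5 = 282.566 kPa
yᵢ = zᵢPᵢˢᵃᵗ/P ⇒ y_1 = 0.649·294.5/282.566 = 0.676

Pbub = 282.566 kPa, y_1 = 0.676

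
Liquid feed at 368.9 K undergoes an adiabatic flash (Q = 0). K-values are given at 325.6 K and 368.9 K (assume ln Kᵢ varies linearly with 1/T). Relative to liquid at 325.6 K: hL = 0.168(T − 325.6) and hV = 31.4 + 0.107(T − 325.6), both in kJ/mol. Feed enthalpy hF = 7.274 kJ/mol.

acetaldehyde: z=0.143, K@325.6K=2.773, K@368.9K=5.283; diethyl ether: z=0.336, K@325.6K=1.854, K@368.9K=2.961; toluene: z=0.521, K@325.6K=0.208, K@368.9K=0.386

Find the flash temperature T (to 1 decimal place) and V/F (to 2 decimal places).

T = 331.0 K, V/F = 0.21

Adiabatic flash: solve Rachford–Rice at each trial T, then check hF = ψ·hV(T) + (1−ψ)·hL(T).
  T = 325.6 K: K = (2.773, 1.854, 0.208), RR gives ψ = 0.135, H_out = 4.233 kJ/mol
  T = 368.9 K: K = (5.283, 2.961, 0.386), RR gives ψ = 0.567, H_out = 23.578 kJ/mol
  T = 347.2 K: K = (3.902, 2.376, 0.289), RR gives ψ = 0.373, H_out = 14.861 kJ/mol
  T = 336.4 K: K = (3.308, 2.107, 0.246), RR gives ψ = 0.267, H_out = 10.015 kJ/mol
  T = 331.0 K: K = (3.033, 1.979, 0.227), RR gives ψ = 0.205, H_out = 7.285 kJ/mol
  T = 328.3 K: K = (2.901, 1.916, 0.217), RR gives ψ = 0.171, H_out = 5.807 kJ/mol
  T = 329.6 K: K = (2.964, 1.946, 0.222), RR gives ψ = 0.188, H_out = 6.529 kJ/mol
Linear interpolation between T = 329.6 (H_out = 6.529) and T = 331.0 (H_out = 7.285) on hF = 7.274 gives T ≈ 331.0 K, at which ψ = 0.21.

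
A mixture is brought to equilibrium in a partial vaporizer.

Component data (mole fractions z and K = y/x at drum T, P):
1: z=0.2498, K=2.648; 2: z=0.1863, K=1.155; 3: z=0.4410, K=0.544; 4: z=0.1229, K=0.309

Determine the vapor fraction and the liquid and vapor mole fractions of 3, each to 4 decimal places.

Let ψ = V/F and solve Σ zᵢ(Kᵢ−1)/(1+ψ(Kᵢ−1)) = 0.
Check two-phase: ΣzᵢKᵢ = 1.1545 > 1 and Σzᵢ/Kᵢ = 1.4640 > 1, so g(0) = 0.1545 > 0 and g(1) = -0.4640 < 0.
Newton–Raphson from ψ = 0.34:
  ψ = 0.3400: g = -0.05773, g' = -0.5114 → ψ = 0.2271
  ψ = 0.2271: g = 0.00239, g' = -0.5601 → ψ = 0.2314
Converged at ψ = 0.2314.
Compositions from xᵢ = zᵢ/(1+ψ(Kᵢ−1)), yᵢ = Kᵢxᵢ:
  1: x = 0.1808, y = 0.4789
  2: x = 0.1798, y = 0.2077
  3: x = 0.4930, y = 0.2682
  4: x = 0.1463, y = 0.0452

ψ = 0.2314, x_3 = 0.4930, y_3 = 0.2682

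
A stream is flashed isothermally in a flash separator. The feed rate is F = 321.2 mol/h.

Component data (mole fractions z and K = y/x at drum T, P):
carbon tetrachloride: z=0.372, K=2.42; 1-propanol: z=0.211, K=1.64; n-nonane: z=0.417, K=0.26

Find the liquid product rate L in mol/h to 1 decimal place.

Rachford–Rice: g(V/F) = Σ zᵢ(Kᵢ−1)/(1+V/F(Kᵢ−1)) = 0.
Check two-phase: ΣzᵢKᵢ = 1.355 > 1 and Σzᵢ/Kᵢ = 1.886 > 1, so g(0) = 0.355 > 0 and g(1) = -0.886 < 0.
Newton iteration, V/F⁰ = 0.5:
  V/F = 0.500: g = -0.0786, g' = -0.881 → V/F = 0.411
  V/F = 0.411: g = -0.0028, g' = -0.825 → V/F = 0.407
Converged at V/F = 0.407.
Then V = V/F·F = 0.4074·321.2 = 130.9 mol/h and L = F − V = 190.3 mol/h.

L = 190.3 mol/h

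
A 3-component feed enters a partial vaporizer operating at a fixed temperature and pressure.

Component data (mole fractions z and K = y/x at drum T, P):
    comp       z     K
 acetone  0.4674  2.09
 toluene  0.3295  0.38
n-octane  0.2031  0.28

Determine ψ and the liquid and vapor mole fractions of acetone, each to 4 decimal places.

Material balance + equilibrium reduce to Σ zᵢ(Kᵢ−1)/(1+ψ(Kᵢ−1)) = 0.
g(0) = ΣzᵢKᵢ − 1 = 0.1589 and g(1) = 1 − Σzᵢ/Kᵢ = -0.8161, so a root lies in (0, 1).
Newton iteration, ψ⁰ = 0.5:
  ψ = 0.5000: g = -0.19481, g' = -0.7557 → ψ = 0.2422
  ψ = 0.2422: g = -0.01446, g' = -0.6774 → ψ = 0.2209
Converged at ψ = 0.2209.
Compositions from xᵢ = zᵢ/(1+ψ(Kᵢ−1)), yᵢ = Kᵢxᵢ:
  acetone: x = 0.3767, y = 0.7873
  toluene: x = 0.3818, y = 0.1451
  n-octane: x = 0.2415, y = 0.0676

ψ = 0.2209, x_acetone = 0.3767, y_acetone = 0.7873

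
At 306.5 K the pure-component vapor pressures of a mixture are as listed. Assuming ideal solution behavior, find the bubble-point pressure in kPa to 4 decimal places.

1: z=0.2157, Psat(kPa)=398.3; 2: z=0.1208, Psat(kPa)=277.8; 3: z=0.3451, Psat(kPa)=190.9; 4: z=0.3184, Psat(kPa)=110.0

At the bubble point ψ → 0, so ΣzᵢKᵢ = 1 with Kᵢ = Pᵢˢᵃᵗ/P ⇒ P = ΣzᵢPᵢˢᵃᵗ.
P = 0.2157·398.3 + 0.1208·277.8 + 0.3451·190.9 + 0.3184·110.0 = 220.3751 kPa

Pbub = 220.3751 kPa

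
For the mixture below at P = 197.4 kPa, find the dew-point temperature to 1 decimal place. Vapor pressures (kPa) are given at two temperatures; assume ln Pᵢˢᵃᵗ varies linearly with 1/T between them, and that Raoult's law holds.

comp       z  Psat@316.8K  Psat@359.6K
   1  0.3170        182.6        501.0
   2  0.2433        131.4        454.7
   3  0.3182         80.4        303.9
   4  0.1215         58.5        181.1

T = 338.2 K

Dew-point temperature: Σzᵢ·P/Pᵢˢᵃᵗ(T) = 1. Interpolate ln Pᵢˢᵃᵗ = aᵢ + bᵢ/T.
  T = 316.8 K: ΣzᵢP/Pᵢˢᵃᵗ = 1.8994
  T = 359.6 K: ΣzᵢP/Pᵢˢᵃᵗ = 0.5697
  T = 338.2 K: ΣzᵢP/Pᵢˢᵃᵗ = 0.9994
  T = 327.5 K: ΣzᵢP/Pᵢˢᵃᵗ = 1.3627
  T = 332.9 K: ΣzᵢP/Pᵢˢᵃᵗ = 1.1623
  T = 335.5 K: ΣzᵢP/Pᵢˢᵃᵗ = 1.0786
Interpolating between 335.5 K and 338.2 K gives T ≈ 338.2 K.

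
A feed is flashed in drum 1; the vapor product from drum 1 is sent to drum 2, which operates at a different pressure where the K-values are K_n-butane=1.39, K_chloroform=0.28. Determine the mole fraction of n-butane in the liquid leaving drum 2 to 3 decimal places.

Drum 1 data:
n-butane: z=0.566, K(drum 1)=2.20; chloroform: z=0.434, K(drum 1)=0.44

Drum 1:
Iterate (Newton) starting at ψ₁ = 0.45:
  ψ₁ = 0.450: g = 0.1161, g' = -0.587 → ψ₁ = 0.648
  ψ₁ = 0.648: g = 0.0007, g' = -0.593 → ψ₁ = 0.649
Converged at ψ₁ = 0.649.
Drum-1 compositions:
  n-butane: x = 0.318, y = 0.700
  chloroform: x = 0.682, y = 0.300
Drum-2 feed = drum-1 vapor: z₂ = (0.7000, 0.3000).
Drum 2:
Material balance + equilibrium reduce to Σ zᵢ(Kᵢ−1)/(1+ψ₂(Kᵢ−1)) = 0.
Feasibility: ΣzᵢKᵢ = 1.057, Σzᵢ/Kᵢ = 1.575 — both > 1, two phases present.
Binary case is linear: z₁(K₁−1)(1+ψ₂(K₂−1)) + z₂(K₂−1)(1+ψ₂(K₁−1)) = 0
⇒ ψ₂ = [z₁(K₁−1)+z₂(K₂−1)] / [−(K₁−1)(K₂−1)] = 0.0570/0.2808 = 0.203
  n-butane: x = 0.649, y = 0.902
  chloroform: x = 0.351, y = 0.098

x_n-butane (drum 2) = 0.649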